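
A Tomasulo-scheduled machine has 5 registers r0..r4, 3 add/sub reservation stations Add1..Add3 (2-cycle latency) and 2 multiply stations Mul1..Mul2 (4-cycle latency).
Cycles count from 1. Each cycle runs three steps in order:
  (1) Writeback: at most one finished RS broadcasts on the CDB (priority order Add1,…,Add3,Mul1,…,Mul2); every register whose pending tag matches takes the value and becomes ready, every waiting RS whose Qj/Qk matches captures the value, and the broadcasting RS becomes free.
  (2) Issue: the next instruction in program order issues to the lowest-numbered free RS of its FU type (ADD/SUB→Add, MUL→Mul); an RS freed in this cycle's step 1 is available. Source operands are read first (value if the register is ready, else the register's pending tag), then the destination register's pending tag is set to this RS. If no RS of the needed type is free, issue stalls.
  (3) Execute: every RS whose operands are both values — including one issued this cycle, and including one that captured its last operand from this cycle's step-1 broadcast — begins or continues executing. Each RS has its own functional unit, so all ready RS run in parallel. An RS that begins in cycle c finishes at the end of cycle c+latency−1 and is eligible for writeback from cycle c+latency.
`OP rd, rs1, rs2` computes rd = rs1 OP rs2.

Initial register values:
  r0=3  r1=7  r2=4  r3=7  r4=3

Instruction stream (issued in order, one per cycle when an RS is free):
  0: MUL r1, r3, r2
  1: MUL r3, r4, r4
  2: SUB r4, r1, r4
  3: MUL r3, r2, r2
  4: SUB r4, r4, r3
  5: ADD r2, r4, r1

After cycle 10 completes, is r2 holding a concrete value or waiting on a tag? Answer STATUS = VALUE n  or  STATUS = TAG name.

c1: issue MUL r1<-Mul1 | r0:3,r1:Mul1,r2:4,r3:7,r4:3
c2: issue MUL r3<-Mul2 | r0:3,r1:Mul1,r2:4,r3:Mul2,r4:3
c3: issue SUB r4<-Add1 | r0:3,r1:Mul1,r2:4,r3:Mul2,r4:Add1
c4: stall | r0:3,r1:Mul1,r2:4,r3:Mul2,r4:Add1
c5: CDB Mul1=28; issue MUL r3<-Mul1 | r0:3,r1:28,r2:4,r3:Mul1,r4:Add1
c6: CDB Mul2=9; issue SUB r4<-Add2 | r0:3,r1:28,r2:4,r3:Mul1,r4:Add2
c7: CDB Add1=25; issue ADD r2<-Add1 | r0:3,r1:28,r2:Add1,r3:Mul1,r4:Add2
c8: - | r0:3,r1:28,r2:Add1,r3:Mul1,r4:Add2
c9: CDB Mul1=16 | r0:3,r1:28,r2:Add1,r3:16,r4:Add2
c10: - | r0:3,r1:28,r2:Add1,r3:16,r4:Add2

STATUS = TAG Add1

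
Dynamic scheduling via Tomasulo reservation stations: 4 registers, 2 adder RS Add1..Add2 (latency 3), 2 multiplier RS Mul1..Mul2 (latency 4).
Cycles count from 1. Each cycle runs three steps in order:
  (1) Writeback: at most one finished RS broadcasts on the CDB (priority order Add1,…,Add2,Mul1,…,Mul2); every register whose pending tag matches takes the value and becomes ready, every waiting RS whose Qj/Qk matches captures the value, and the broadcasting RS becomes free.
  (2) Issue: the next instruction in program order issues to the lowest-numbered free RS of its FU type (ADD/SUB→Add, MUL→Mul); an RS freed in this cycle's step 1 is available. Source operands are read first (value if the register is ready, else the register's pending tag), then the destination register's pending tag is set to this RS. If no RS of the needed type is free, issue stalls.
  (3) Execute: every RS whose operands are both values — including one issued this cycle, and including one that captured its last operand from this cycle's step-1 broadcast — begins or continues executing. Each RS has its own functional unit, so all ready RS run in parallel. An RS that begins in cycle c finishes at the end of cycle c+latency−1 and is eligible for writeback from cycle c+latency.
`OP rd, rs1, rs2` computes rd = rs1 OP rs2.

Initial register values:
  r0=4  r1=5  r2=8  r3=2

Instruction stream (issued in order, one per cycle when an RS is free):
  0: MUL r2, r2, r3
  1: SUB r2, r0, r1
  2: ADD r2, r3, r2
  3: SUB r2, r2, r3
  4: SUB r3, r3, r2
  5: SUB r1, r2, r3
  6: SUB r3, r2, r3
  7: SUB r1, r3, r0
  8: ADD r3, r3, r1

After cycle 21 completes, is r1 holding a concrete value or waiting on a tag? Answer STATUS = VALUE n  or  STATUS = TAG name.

cycle 1: issue MUL r2<-Mul1 // r0:4,r1:5,r2:Mul1,r3:2
cycle 2: issue SUB r2<-Add1 // r0:4,r1:5,r2:Add1,r3:2
cycle 3: issue ADD r2<-Add2 // r0:4,r1:5,r2:Add2,r3:2
cycle 4: stall // r0:4,r1:5,r2:Add2,r3:2
cycle 5: CDB Add1=-1; issue SUB r2<-Add1 // r0:4,r1:5,r2:Add1,r3:2
cycle 6: CDB Mul1=16; stall // r0:4,r1:5,r2:Add1,r3:2
cycle 7: stall // r0:4,r1:5,r2:Add1,r3:2
cycle 8: CDB Add2=1; issue SUB r3<-Add2 // r0:4,r1:5,r2:Add1,r3:Add2
cycle 9: stall // r0:4,r1:5,r2:Add1,r3:Add2
cycle 10: stall // r0:4,r1:5,r2:Add1,r3:Add2
cycle 11: CDB Add1=-1; issue SUB r1<-Add1 // r0:4,r1:Add1,r2:-1,r3:Add2
cycle 12: stall // r0:4,r1:Add1,r2:-1,r3:Add2
cycle 13: stall // r0:4,r1:Add1,r2:-1,r3:Add2
cycle 14: CDB Add2=3; issue SUB r3<-Add2 // r0:4,r1:Add1,r2:-1,r3:Add2
cycle 15: stall // r0:4,r1:Add1,r2:-1,r3:Add2
cycle 16: stall // r0:4,r1:Add1,r2:-1,r3:Add2
cycle 17: CDB Add1=-4; issue SUB r1<-Add1 // r0:4,r1:Add1,r2:-1,r3:Add2
cycle 18: CDB Add2=-4; issue ADD r3<-Add2 // r0:4,r1:Add1,r2:-1,r3:Add2
cycle 19: - // r0:4,r1:Add1,r2:-1,r3:Add2
cycle 20: - // r0:4,r1:Add1,r2:-1,r3:Add2
cycle 21: CDB Add1=-8 // r0:4,r1:-8,r2:-1,r3:Add2

STATUS = VALUE -8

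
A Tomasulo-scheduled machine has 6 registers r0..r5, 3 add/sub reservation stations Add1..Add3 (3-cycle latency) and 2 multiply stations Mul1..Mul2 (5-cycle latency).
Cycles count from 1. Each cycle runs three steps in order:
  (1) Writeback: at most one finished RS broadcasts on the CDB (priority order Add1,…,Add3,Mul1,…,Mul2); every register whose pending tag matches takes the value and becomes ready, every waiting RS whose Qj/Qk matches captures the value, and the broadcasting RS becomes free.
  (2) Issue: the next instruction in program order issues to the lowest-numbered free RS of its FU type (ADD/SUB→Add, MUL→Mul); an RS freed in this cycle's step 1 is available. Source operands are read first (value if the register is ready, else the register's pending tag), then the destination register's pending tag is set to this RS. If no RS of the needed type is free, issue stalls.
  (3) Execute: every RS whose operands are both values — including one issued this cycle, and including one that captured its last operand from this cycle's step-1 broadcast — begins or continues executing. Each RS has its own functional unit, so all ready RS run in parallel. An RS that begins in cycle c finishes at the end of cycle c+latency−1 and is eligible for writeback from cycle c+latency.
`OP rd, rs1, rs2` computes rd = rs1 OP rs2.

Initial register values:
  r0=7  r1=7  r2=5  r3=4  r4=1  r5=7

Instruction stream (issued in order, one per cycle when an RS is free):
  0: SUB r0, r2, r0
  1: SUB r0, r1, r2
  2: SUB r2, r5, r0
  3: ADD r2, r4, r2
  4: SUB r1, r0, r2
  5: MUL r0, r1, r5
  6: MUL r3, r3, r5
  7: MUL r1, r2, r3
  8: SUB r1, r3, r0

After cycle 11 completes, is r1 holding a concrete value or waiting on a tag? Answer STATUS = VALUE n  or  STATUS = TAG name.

STATUS = TAG Add2

cycle 1: issue SUB r0<-Add1 // r0:Add1,r1:7,r2:5,r3:4,r4:1,r5:7
cycle 2: issue SUB r0<-Add2 // r0:Add2,r1:7,r2:5,r3:4,r4:1,r5:7
cycle 3: issue SUB r2<-Add3 // r0:Add2,r1:7,r2:Add3,r3:4,r4:1,r5:7
cycle 4: CDB Add1=-2; issue ADD r2<-Add1 // r0:Add2,r1:7,r2:Add1,r3:4,r4:1,r5:7
cycle 5: CDB Add2=2; issue SUB r1<-Add2 // r0:2,r1:Add2,r2:Add1,r3:4,r4:1,r5:7
cycle 6: issue MUL r0<-Mul1 // r0:Mul1,r1:Add2,r2:Add1,r3:4,r4:1,r5:7
cycle 7: issue MUL r3<-Mul2 // r0:Mul1,r1:Add2,r2:Add1,r3:Mul2,r4:1,r5:7
cycle 8: CDB Add3=5; stall // r0:Mul1,r1:Add2,r2:Add1,r3:Mul2,r4:1,r5:7
cycle 9: stall // r0:Mul1,r1:Add2,r2:Add1,r3:Mul2,r4:1,r5:7
cycle 10: stall // r0:Mul1,r1:Add2,r2:Add1,r3:Mul2,r4:1,r5:7
cycle 11: CDB Add1=6; stall // r0:Mul1,r1:Add2,r2:6,r3:Mul2,r4:1,r5:7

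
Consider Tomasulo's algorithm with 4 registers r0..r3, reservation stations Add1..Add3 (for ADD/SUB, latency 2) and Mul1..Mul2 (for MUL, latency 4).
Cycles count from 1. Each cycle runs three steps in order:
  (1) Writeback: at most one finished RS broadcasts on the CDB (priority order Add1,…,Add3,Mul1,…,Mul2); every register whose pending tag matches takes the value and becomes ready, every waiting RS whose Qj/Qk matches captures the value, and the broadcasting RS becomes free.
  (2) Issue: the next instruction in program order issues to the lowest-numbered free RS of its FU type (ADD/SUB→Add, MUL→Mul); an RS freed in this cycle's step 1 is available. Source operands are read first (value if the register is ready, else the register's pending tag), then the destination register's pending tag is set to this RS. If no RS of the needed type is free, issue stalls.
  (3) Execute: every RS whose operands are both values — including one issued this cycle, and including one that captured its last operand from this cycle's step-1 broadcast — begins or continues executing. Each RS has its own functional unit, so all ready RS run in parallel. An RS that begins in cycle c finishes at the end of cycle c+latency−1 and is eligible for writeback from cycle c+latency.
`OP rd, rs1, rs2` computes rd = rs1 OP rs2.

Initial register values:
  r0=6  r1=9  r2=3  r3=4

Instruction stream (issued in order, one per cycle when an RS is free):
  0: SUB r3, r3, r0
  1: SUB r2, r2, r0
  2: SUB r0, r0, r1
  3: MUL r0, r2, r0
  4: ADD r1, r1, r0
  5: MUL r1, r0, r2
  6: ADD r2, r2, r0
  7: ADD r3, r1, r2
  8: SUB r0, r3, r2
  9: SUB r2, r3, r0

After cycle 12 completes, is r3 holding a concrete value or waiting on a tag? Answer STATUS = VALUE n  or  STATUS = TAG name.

STATUS = TAG Add3

cycle 1: issue SUB r3<-Add1 // r0:6,r1:9,r2:3,r3:Add1
cycle 2: issue SUB r2<-Add2 // r0:6,r1:9,r2:Add2,r3:Add1
cycle 3: CDB Add1=-2; issue SUB r0<-Add1 // r0:Add1,r1:9,r2:Add2,r3:-2
cycle 4: CDB Add2=-3; issue MUL r0<-Mul1 // r0:Mul1,r1:9,r2:-3,r3:-2
cycle 5: CDB Add1=-3; issue ADD r1<-Add1 // r0:Mul1,r1:Add1,r2:-3,r3:-2
cycle 6: issue MUL r1<-Mul2 // r0:Mul1,r1:Mul2,r2:-3,r3:-2
cycle 7: issue ADD r2<-Add2 // r0:Mul1,r1:Mul2,r2:Add2,r3:-2
cycle 8: issue ADD r3<-Add3 // r0:Mul1,r1:Mul2,r2:Add2,r3:Add3
cycle 9: CDB Mul1=9; stall // r0:9,r1:Mul2,r2:Add2,r3:Add3
cycle 10: stall // r0:9,r1:Mul2,r2:Add2,r3:Add3
cycle 11: CDB Add1=18; issue SUB r0<-Add1 // r0:Add1,r1:Mul2,r2:Add2,r3:Add3
cycle 12: CDB Add2=6; issue SUB r2<-Add2 // r0:Add1,r1:Mul2,r2:Add2,r3:Add3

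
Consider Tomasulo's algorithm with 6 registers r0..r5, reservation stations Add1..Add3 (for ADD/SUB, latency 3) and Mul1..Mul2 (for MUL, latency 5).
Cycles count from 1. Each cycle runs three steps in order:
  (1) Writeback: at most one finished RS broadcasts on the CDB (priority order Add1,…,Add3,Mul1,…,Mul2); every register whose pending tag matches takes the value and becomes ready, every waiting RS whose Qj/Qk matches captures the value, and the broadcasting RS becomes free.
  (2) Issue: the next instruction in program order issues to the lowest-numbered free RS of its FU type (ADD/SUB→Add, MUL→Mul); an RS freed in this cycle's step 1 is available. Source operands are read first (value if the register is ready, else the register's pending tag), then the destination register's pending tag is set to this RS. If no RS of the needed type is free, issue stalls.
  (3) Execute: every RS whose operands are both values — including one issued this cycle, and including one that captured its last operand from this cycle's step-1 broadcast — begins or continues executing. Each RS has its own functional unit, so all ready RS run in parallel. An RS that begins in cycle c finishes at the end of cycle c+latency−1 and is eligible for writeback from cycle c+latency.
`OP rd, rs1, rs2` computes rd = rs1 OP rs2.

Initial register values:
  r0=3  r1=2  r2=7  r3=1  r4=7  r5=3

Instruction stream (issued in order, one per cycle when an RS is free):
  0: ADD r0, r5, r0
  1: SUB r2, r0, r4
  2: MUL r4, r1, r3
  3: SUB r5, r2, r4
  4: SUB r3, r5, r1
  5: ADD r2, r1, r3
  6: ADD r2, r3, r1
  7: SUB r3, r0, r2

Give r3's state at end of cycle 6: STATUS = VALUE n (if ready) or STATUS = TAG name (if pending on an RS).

cycle 1: issue ADD r0<-Add1 // r0:Add1,r1:2,r2:7,r3:1,r4:7,r5:3
cycle 2: issue SUB r2<-Add2 // r0:Add1,r1:2,r2:Add2,r3:1,r4:7,r5:3
cycle 3: issue MUL r4<-Mul1 // r0:Add1,r1:2,r2:Add2,r3:1,r4:Mul1,r5:3
cycle 4: CDB Add1=6; issue SUB r5<-Add1 // r0:6,r1:2,r2:Add2,r3:1,r4:Mul1,r5:Add1
cycle 5: issue SUB r3<-Add3 // r0:6,r1:2,r2:Add2,r3:Add3,r4:Mul1,r5:Add1
cycle 6: stall // r0:6,r1:2,r2:Add2,r3:Add3,r4:Mul1,r5:Add1

STATUS = TAG Add3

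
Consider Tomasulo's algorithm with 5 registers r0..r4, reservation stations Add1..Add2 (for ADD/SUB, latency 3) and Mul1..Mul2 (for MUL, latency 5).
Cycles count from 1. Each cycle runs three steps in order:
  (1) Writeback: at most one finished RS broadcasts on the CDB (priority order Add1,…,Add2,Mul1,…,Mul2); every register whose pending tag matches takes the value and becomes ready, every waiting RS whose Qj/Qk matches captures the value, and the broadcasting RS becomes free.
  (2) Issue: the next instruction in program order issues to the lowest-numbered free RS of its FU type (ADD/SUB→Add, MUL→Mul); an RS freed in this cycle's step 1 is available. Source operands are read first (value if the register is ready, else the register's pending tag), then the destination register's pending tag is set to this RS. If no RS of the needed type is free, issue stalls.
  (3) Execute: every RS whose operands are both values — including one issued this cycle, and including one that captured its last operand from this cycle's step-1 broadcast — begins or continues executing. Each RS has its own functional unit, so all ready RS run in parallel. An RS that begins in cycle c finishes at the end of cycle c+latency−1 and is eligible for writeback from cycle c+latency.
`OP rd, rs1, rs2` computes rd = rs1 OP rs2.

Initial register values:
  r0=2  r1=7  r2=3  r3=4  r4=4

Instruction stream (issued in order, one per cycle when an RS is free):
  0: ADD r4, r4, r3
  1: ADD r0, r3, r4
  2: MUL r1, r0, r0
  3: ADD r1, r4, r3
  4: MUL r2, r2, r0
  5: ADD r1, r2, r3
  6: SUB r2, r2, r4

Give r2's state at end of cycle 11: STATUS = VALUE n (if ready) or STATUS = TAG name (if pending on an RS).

c1: issue ADD r4<-Add1 | r0:2,r1:7,r2:3,r3:4,r4:Add1
c2: issue ADD r0<-Add2 | r0:Add2,r1:7,r2:3,r3:4,r4:Add1
c3: issue MUL r1<-Mul1 | r0:Add2,r1:Mul1,r2:3,r3:4,r4:Add1
c4: CDB Add1=8; issue ADD r1<-Add1 | r0:Add2,r1:Add1,r2:3,r3:4,r4:8
c5: issue MUL r2<-Mul2 | r0:Add2,r1:Add1,r2:Mul2,r3:4,r4:8
c6: stall | r0:Add2,r1:Add1,r2:Mul2,r3:4,r4:8
c7: CDB Add1=12; issue ADD r1<-Add1 | r0:Add2,r1:Add1,r2:Mul2,r3:4,r4:8
c8: CDB Add2=12; issue SUB r2<-Add2 | r0:12,r1:Add1,r2:Add2,r3:4,r4:8
c9: - | r0:12,r1:Add1,r2:Add2,r3:4,r4:8
c10: - | r0:12,r1:Add1,r2:Add2,r3:4,r4:8
c11: - | r0:12,r1:Add1,r2:Add2,r3:4,r4:8

STATUS = TAG Add2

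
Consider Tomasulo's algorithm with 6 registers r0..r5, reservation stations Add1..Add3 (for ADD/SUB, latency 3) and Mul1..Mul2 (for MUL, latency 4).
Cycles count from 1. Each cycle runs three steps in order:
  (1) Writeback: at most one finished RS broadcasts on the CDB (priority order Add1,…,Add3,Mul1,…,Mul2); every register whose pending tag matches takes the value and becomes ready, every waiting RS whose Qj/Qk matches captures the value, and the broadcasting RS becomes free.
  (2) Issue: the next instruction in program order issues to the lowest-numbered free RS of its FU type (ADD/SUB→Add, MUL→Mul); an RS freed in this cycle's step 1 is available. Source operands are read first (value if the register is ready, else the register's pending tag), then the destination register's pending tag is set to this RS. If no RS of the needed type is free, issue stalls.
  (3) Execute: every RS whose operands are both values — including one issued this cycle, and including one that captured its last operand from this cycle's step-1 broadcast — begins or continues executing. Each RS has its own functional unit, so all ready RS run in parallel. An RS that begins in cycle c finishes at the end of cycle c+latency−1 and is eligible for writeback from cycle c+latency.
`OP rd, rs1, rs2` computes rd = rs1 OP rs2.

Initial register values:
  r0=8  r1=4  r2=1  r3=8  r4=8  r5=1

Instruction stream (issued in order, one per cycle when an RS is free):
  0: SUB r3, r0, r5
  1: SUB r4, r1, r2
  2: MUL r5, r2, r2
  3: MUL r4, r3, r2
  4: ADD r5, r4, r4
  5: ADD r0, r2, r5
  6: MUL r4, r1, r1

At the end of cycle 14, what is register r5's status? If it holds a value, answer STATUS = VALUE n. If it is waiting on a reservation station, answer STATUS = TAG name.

STATUS = VALUE 14

  c1: issue SUB r3<-Add1  regs: r0:8,r1:4,r2:1,r3:Add1,r4:8,r5:1
  c2: issue SUB r4<-Add2  regs: r0:8,r1:4,r2:1,r3:Add1,r4:Add2,r5:1
  c3: issue MUL r5<-Mul1  regs: r0:8,r1:4,r2:1,r3:Add1,r4:Add2,r5:Mul1
  c4: CDB Add1=7; issue MUL r4<-Mul2  regs: r0:8,r1:4,r2:1,r3:7,r4:Mul2,r5:Mul1
  c5: CDB Add2=3; issue ADD r5<-Add1  regs: r0:8,r1:4,r2:1,r3:7,r4:Mul2,r5:Add1
  c6: issue ADD r0<-Add2  regs: r0:Add2,r1:4,r2:1,r3:7,r4:Mul2,r5:Add1
  c7: CDB Mul1=1; issue MUL r4<-Mul1  regs: r0:Add2,r1:4,r2:1,r3:7,r4:Mul1,r5:Add1
  c8: CDB Mul2=7  regs: r0:Add2,r1:4,r2:1,r3:7,r4:Mul1,r5:Add1
  c9: -  regs: r0:Add2,r1:4,r2:1,r3:7,r4:Mul1,r5:Add1
  c10: -  regs: r0:Add2,r1:4,r2:1,r3:7,r4:Mul1,r5:Add1
  c11: CDB Add1=14  regs: r0:Add2,r1:4,r2:1,r3:7,r4:Mul1,r5:14
  c12: CDB Mul1=16  regs: r0:Add2,r1:4,r2:1,r3:7,r4:16,r5:14
  c13: -  regs: r0:Add2,r1:4,r2:1,r3:7,r4:16,r5:14
  c14: CDB Add2=15  regs: r0:15,r1:4,r2:1,r3:7,r4:16,r5:14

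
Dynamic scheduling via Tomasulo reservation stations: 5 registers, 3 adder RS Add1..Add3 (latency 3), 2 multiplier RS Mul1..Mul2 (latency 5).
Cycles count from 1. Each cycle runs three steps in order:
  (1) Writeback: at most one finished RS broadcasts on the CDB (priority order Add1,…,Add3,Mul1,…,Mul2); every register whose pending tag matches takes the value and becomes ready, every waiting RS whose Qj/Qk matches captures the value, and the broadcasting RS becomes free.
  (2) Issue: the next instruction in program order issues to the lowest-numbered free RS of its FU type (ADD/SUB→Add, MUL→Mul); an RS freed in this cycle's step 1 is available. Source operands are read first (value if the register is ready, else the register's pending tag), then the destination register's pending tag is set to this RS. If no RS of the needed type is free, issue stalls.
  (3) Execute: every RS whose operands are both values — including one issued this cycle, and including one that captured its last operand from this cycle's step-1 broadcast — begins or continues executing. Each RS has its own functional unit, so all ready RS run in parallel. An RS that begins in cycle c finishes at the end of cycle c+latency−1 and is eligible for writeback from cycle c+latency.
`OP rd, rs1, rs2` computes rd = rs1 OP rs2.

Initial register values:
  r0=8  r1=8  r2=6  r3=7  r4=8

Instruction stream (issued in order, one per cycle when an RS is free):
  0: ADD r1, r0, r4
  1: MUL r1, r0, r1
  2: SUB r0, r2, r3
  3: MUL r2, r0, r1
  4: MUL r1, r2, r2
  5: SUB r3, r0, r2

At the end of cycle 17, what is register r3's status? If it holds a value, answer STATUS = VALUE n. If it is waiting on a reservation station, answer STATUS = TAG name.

c1: issue ADD r1<-Add1 | r0:8,r1:Add1,r2:6,r3:7,r4:8
c2: issue MUL r1<-Mul1 | r0:8,r1:Mul1,r2:6,r3:7,r4:8
c3: issue SUB r0<-Add2 | r0:Add2,r1:Mul1,r2:6,r3:7,r4:8
c4: CDB Add1=16; issue MUL r2<-Mul2 | r0:Add2,r1:Mul1,r2:Mul2,r3:7,r4:8
c5: stall | r0:Add2,r1:Mul1,r2:Mul2,r3:7,r4:8
c6: CDB Add2=-1; stall | r0:-1,r1:Mul1,r2:Mul2,r3:7,r4:8
c7: stall | r0:-1,r1:Mul1,r2:Mul2,r3:7,r4:8
c8: stall | r0:-1,r1:Mul1,r2:Mul2,r3:7,r4:8
c9: CDB Mul1=128; issue MUL r1<-Mul1 | r0:-1,r1:Mul1,r2:Mul2,r3:7,r4:8
c10: issue SUB r3<-Add1 | r0:-1,r1:Mul1,r2:Mul2,r3:Add1,r4:8
c11: - | r0:-1,r1:Mul1,r2:Mul2,r3:Add1,r4:8
c12: - | r0:-1,r1:Mul1,r2:Mul2,r3:Add1,r4:8
c13: - | r0:-1,r1:Mul1,r2:Mul2,r3:Add1,r4:8
c14: CDB Mul2=-128 | r0:-1,r1:Mul1,r2:-128,r3:Add1,r4:8
c15: - | r0:-1,r1:Mul1,r2:-128,r3:Add1,r4:8
c16: - | r0:-1,r1:Mul1,r2:-128,r3:Add1,r4:8
c17: CDB Add1=127 | r0:-1,r1:Mul1,r2:-128,r3:127,r4:8

STATUS = VALUE 127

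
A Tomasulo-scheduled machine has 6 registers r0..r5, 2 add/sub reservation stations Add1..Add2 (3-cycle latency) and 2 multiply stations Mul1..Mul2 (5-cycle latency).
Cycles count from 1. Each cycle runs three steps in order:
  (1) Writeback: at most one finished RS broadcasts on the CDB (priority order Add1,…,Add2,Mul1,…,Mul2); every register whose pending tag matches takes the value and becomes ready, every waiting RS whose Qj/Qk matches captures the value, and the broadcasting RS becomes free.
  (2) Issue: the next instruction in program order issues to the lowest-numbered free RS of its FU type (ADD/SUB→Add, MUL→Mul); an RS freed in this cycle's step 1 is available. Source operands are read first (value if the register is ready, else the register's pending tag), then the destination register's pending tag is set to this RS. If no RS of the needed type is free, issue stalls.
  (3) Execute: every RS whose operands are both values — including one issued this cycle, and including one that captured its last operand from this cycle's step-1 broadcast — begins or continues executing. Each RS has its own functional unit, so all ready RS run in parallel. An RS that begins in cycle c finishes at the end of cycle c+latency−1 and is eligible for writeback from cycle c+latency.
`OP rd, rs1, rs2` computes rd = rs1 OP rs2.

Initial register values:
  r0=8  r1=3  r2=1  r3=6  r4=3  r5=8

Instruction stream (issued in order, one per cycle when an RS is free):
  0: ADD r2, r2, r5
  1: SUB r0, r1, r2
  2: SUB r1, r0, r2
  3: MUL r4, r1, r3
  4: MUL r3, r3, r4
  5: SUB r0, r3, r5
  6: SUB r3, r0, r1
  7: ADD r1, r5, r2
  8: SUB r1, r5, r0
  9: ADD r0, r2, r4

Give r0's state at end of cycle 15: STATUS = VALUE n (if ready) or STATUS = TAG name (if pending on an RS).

  c1: issue ADD r2<-Add1  regs: r0:8,r1:3,r2:Add1,r3:6,r4:3,r5:8
  c2: issue SUB r0<-Add2  regs: r0:Add2,r1:3,r2:Add1,r3:6,r4:3,r5:8
  c3: stall  regs: r0:Add2,r1:3,r2:Add1,r3:6,r4:3,r5:8
  c4: CDB Add1=9; issue SUB r1<-Add1  regs: r0:Add2,r1:Add1,r2:9,r3:6,r4:3,r5:8
  c5: issue MUL r4<-Mul1  regs: r0:Add2,r1:Add1,r2:9,r3:6,r4:Mul1,r5:8
  c6: issue MUL r3<-Mul2  regs: r0:Add2,r1:Add1,r2:9,r3:Mul2,r4:Mul1,r5:8
  c7: CDB Add2=-6; issue SUB r0<-Add2  regs: r0:Add2,r1:Add1,r2:9,r3:Mul2,r4:Mul1,r5:8
  c8: stall  regs: r0:Add2,r1:Add1,r2:9,r3:Mul2,r4:Mul1,r5:8
  c9: stall  regs: r0:Add2,r1:Add1,r2:9,r3:Mul2,r4:Mul1,r5:8
  c10: CDB Add1=-15; issue SUB r3<-Add1  regs: r0:Add2,r1:-15,r2:9,r3:Add1,r4:Mul1,r5:8
  c11: stall  regs: r0:Add2,r1:-15,r2:9,r3:Add1,r4:Mul1,r5:8
  c12: stall  regs: r0:Add2,r1:-15,r2:9,r3:Add1,r4:Mul1,r5:8
  c13: stall  regs: r0:Add2,r1:-15,r2:9,r3:Add1,r4:Mul1,r5:8
  c14: stall  regs: r0:Add2,r1:-15,r2:9,r3:Add1,r4:Mul1,r5:8
  c15: CDB Mul1=-90; stall  regs: r0:Add2,r1:-15,r2:9,r3:Add1,r4:-90,r5:8

STATUS = TAG Add2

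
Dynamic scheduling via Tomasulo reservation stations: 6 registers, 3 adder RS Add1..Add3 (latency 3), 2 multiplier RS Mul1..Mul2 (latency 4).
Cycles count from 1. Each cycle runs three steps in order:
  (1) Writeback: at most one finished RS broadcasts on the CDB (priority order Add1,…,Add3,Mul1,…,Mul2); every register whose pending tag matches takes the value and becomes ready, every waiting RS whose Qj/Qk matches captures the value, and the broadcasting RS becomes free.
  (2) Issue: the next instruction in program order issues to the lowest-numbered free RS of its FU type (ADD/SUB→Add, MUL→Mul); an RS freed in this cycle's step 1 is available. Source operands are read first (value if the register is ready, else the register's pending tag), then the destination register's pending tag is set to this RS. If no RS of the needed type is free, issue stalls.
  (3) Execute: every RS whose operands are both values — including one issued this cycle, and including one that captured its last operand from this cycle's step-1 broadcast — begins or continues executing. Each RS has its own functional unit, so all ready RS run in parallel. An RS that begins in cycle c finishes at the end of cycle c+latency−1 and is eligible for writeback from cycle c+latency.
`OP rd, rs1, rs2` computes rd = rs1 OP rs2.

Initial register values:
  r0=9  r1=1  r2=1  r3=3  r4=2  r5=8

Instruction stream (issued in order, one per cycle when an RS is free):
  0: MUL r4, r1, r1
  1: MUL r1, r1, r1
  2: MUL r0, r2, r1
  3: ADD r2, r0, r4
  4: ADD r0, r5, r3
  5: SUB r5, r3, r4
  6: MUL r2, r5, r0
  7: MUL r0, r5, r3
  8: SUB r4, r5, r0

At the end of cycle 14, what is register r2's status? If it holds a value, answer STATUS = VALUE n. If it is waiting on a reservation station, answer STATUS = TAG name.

STATUS = TAG Mul2

c1: issue MUL r4<-Mul1 | r0:9,r1:1,r2:1,r3:3,r4:Mul1,r5:8
c2: issue MUL r1<-Mul2 | r0:9,r1:Mul2,r2:1,r3:3,r4:Mul1,r5:8
c3: stall | r0:9,r1:Mul2,r2:1,r3:3,r4:Mul1,r5:8
c4: stall | r0:9,r1:Mul2,r2:1,r3:3,r4:Mul1,r5:8
c5: CDB Mul1=1; issue MUL r0<-Mul1 | r0:Mul1,r1:Mul2,r2:1,r3:3,r4:1,r5:8
c6: CDB Mul2=1; issue ADD r2<-Add1 | r0:Mul1,r1:1,r2:Add1,r3:3,r4:1,r5:8
c7: issue ADD r0<-Add2 | r0:Add2,r1:1,r2:Add1,r3:3,r4:1,r5:8
c8: issue SUB r5<-Add3 | r0:Add2,r1:1,r2:Add1,r3:3,r4:1,r5:Add3
c9: issue MUL r2<-Mul2 | r0:Add2,r1:1,r2:Mul2,r3:3,r4:1,r5:Add3
c10: CDB Add2=11; stall | r0:11,r1:1,r2:Mul2,r3:3,r4:1,r5:Add3
c11: CDB Add3=2; stall | r0:11,r1:1,r2:Mul2,r3:3,r4:1,r5:2
c12: CDB Mul1=1; issue MUL r0<-Mul1 | r0:Mul1,r1:1,r2:Mul2,r3:3,r4:1,r5:2
c13: issue SUB r4<-Add2 | r0:Mul1,r1:1,r2:Mul2,r3:3,r4:Add2,r5:2
c14: - | r0:Mul1,r1:1,r2:Mul2,r3:3,r4:Add2,r5:2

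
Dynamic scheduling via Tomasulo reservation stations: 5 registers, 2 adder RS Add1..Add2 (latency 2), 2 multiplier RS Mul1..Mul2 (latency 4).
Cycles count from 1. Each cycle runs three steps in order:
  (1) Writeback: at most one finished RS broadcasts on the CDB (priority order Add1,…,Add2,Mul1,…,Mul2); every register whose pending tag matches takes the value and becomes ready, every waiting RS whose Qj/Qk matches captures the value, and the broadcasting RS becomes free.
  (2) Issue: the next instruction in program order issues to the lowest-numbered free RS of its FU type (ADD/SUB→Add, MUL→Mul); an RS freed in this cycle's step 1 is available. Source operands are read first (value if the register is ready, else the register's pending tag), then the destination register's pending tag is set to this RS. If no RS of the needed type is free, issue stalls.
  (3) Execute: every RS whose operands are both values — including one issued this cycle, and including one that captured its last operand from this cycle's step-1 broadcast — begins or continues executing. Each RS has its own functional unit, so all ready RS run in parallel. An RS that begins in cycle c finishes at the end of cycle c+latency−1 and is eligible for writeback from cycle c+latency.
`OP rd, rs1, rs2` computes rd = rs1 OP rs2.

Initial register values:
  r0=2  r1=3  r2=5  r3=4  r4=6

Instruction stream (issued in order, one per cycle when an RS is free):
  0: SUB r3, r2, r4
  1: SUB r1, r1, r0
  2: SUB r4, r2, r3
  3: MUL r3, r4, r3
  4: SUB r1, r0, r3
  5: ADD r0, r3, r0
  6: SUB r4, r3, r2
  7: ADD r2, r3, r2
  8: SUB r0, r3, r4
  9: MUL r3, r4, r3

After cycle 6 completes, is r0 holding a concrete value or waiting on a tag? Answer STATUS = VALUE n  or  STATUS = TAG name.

STATUS = TAG Add2

c1: issue SUB r3<-Add1 | r0:2,r1:3,r2:5,r3:Add1,r4:6
c2: issue SUB r1<-Add2 | r0:2,r1:Add2,r2:5,r3:Add1,r4:6
c3: CDB Add1=-1; issue SUB r4<-Add1 | r0:2,r1:Add2,r2:5,r3:-1,r4:Add1
c4: CDB Add2=1; issue MUL r3<-Mul1 | r0:2,r1:1,r2:5,r3:Mul1,r4:Add1
c5: CDB Add1=6; issue SUB r1<-Add1 | r0:2,r1:Add1,r2:5,r3:Mul1,r4:6
c6: issue ADD r0<-Add2 | r0:Add2,r1:Add1,r2:5,r3:Mul1,r4:6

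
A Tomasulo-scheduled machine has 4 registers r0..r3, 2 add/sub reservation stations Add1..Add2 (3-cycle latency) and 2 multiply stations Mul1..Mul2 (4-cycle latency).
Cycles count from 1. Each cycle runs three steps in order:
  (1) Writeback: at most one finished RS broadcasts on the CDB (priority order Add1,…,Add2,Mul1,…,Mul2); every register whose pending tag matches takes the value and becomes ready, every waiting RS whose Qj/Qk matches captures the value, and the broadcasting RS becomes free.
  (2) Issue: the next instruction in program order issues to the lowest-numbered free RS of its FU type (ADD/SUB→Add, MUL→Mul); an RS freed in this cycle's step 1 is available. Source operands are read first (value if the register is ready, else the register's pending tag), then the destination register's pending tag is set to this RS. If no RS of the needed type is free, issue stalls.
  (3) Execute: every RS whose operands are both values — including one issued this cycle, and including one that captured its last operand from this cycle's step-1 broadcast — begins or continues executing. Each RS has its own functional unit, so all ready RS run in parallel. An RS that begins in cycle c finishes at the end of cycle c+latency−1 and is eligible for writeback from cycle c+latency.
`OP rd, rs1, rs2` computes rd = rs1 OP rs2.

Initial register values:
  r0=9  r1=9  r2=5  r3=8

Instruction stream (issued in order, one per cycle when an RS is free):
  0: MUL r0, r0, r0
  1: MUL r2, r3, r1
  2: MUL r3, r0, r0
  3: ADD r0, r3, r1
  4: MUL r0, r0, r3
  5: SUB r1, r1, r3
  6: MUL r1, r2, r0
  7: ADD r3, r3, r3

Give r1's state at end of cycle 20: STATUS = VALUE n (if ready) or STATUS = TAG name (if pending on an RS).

STATUS = VALUE 3103615440

c1: issue MUL r0<-Mul1 | r0:Mul1,r1:9,r2:5,r3:8
c2: issue MUL r2<-Mul2 | r0:Mul1,r1:9,r2:Mul2,r3:8
c3: stall | r0:Mul1,r1:9,r2:Mul2,r3:8
c4: stall | r0:Mul1,r1:9,r2:Mul2,r3:8
c5: CDB Mul1=81; issue MUL r3<-Mul1 | r0:81,r1:9,r2:Mul2,r3:Mul1
c6: CDB Mul2=72; issue ADD r0<-Add1 | r0:Add1,r1:9,r2:72,r3:Mul1
c7: issue MUL r0<-Mul2 | r0:Mul2,r1:9,r2:72,r3:Mul1
c8: issue SUB r1<-Add2 | r0:Mul2,r1:Add2,r2:72,r3:Mul1
c9: CDB Mul1=6561; issue MUL r1<-Mul1 | r0:Mul2,r1:Mul1,r2:72,r3:6561
c10: stall | r0:Mul2,r1:Mul1,r2:72,r3:6561
c11: stall | r0:Mul2,r1:Mul1,r2:72,r3:6561
c12: CDB Add1=6570; issue ADD r3<-Add1 | r0:Mul2,r1:Mul1,r2:72,r3:Add1
c13: CDB Add2=-6552 | r0:Mul2,r1:Mul1,r2:72,r3:Add1
c14: - | r0:Mul2,r1:Mul1,r2:72,r3:Add1
c15: CDB Add1=13122 | r0:Mul2,r1:Mul1,r2:72,r3:13122
c16: CDB Mul2=43105770 | r0:43105770,r1:Mul1,r2:72,r3:13122
c17: - | r0:43105770,r1:Mul1,r2:72,r3:13122
c18: - | r0:43105770,r1:Mul1,r2:72,r3:13122
c19: - | r0:43105770,r1:Mul1,r2:72,r3:13122
c20: CDB Mul1=3103615440 | r0:43105770,r1:3103615440,r2:72,r3:13122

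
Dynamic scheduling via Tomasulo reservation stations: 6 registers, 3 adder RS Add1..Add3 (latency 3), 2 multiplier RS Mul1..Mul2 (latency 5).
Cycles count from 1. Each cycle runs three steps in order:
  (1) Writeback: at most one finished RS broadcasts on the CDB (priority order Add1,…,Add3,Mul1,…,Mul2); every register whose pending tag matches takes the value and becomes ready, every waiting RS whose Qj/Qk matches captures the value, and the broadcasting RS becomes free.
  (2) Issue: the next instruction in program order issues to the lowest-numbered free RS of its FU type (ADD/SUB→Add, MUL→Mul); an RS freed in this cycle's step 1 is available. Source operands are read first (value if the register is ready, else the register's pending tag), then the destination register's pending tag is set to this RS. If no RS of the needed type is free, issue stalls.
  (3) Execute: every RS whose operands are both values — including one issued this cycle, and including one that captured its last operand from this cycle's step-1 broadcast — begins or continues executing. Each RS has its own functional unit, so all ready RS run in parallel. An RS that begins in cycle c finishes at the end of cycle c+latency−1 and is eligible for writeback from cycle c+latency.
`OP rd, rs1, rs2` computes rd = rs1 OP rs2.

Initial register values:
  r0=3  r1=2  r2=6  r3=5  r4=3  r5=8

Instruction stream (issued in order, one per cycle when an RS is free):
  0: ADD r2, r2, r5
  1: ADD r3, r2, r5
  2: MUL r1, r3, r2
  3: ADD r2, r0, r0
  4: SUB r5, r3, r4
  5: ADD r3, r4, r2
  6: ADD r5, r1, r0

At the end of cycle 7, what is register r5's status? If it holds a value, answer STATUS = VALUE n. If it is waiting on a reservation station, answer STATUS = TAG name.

STATUS = TAG Add3

  c1: issue ADD r2<-Add1  regs: r0:3,r1:2,r2:Add1,r3:5,r4:3,r5:8
  c2: issue ADD r3<-Add2  regs: r0:3,r1:2,r2:Add1,r3:Add2,r4:3,r5:8
  c3: issue MUL r1<-Mul1  regs: r0:3,r1:Mul1,r2:Add1,r3:Add2,r4:3,r5:8
  c4: CDB Add1=14; issue ADD r2<-Add1  regs: r0:3,r1:Mul1,r2:Add1,r3:Add2,r4:3,r5:8
  c5: issue SUB r5<-Add3  regs: r0:3,r1:Mul1,r2:Add1,r3:Add2,r4:3,r5:Add3
  c6: stall  regs: r0:3,r1:Mul1,r2:Add1,r3:Add2,r4:3,r5:Add3
  c7: CDB Add1=6; issue ADD r3<-Add1  regs: r0:3,r1:Mul1,r2:6,r3:Add1,r4:3,r5:Add3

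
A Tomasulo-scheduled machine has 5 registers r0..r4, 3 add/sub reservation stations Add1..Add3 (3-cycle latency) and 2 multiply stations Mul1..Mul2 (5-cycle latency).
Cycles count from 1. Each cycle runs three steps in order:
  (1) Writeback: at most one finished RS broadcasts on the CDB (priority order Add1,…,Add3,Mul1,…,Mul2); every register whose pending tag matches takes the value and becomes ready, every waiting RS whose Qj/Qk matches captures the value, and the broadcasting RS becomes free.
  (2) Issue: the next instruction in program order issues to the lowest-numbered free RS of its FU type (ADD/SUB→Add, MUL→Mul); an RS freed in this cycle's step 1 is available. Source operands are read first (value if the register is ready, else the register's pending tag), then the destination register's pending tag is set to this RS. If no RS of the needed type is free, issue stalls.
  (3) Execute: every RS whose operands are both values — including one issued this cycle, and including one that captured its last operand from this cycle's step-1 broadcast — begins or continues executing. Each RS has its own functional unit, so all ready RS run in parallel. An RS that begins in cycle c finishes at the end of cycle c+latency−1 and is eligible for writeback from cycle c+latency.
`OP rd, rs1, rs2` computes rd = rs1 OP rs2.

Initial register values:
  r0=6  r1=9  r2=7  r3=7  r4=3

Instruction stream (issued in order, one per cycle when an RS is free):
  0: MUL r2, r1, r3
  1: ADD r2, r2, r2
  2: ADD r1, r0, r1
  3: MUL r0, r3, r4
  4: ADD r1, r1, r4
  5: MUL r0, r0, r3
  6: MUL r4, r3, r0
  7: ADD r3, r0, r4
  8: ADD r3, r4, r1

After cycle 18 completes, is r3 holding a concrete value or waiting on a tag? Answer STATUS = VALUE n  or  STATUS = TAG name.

cycle 1: issue MUL r2<-Mul1 // r0:6,r1:9,r2:Mul1,r3:7,r4:3
cycle 2: issue ADD r2<-Add1 // r0:6,r1:9,r2:Add1,r3:7,r4:3
cycle 3: issue ADD r1<-Add2 // r0:6,r1:Add2,r2:Add1,r3:7,r4:3
cycle 4: issue MUL r0<-Mul2 // r0:Mul2,r1:Add2,r2:Add1,r3:7,r4:3
cycle 5: issue ADD r1<-Add3 // r0:Mul2,r1:Add3,r2:Add1,r3:7,r4:3
cycle 6: CDB Add2=15; stall // r0:Mul2,r1:Add3,r2:Add1,r3:7,r4:3
cycle 7: CDB Mul1=63; issue MUL r0<-Mul1 // r0:Mul1,r1:Add3,r2:Add1,r3:7,r4:3
cycle 8: stall // r0:Mul1,r1:Add3,r2:Add1,r3:7,r4:3
cycle 9: CDB Add3=18; stall // r0:Mul1,r1:18,r2:Add1,r3:7,r4:3
cycle 10: CDB Add1=126; stall // r0:Mul1,r1:18,r2:126,r3:7,r4:3
cycle 11: CDB Mul2=21; issue MUL r4<-Mul2 // r0:Mul1,r1:18,r2:126,r3:7,r4:Mul2
cycle 12: issue ADD r3<-Add1 // r0:Mul1,r1:18,r2:126,r3:Add1,r4:Mul2
cycle 13: issue ADD r3<-Add2 // r0:Mul1,r1:18,r2:126,r3:Add2,r4:Mul2
cycle 14: - // r0:Mul1,r1:18,r2:126,r3:Add2,r4:Mul2
cycle 15: - // r0:Mul1,r1:18,r2:126,r3:Add2,r4:Mul2
cycle 16: CDB Mul1=147 // r0:147,r1:18,r2:126,r3:Add2,r4:Mul2
cycle 17: - // r0:147,r1:18,r2:126,r3:Add2,r4:Mul2
cycle 18: - // r0:147,r1:18,r2:126,r3:Add2,r4:Mul2

STATUS = TAG Add2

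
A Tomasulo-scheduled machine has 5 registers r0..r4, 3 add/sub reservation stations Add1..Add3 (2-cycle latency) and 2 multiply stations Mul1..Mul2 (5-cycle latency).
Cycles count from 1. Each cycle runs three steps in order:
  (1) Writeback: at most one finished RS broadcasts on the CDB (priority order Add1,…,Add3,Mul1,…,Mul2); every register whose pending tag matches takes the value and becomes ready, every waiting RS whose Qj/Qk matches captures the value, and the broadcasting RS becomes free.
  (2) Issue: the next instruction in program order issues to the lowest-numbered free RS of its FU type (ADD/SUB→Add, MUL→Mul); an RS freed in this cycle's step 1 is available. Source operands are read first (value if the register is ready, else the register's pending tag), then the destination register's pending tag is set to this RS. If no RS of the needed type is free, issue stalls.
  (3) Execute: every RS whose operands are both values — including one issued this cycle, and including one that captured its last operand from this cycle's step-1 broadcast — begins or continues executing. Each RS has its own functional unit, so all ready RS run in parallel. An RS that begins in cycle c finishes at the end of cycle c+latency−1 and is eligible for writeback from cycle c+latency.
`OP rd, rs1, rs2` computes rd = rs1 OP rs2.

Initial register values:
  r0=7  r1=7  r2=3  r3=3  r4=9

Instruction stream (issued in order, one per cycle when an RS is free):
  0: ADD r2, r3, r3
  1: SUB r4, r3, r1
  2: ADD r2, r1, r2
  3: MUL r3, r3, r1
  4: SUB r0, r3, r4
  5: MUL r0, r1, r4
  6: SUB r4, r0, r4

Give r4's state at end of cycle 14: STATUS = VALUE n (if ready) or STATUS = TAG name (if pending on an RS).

  c1: issue ADD r2<-Add1  regs: r0:7,r1:7,r2:Add1,r3:3,r4:9
  c2: issue SUB r4<-Add2  regs: r0:7,r1:7,r2:Add1,r3:3,r4:Add2
  c3: CDB Add1=6; issue ADD r2<-Add1  regs: r0:7,r1:7,r2:Add1,r3:3,r4:Add2
  c4: CDB Add2=-4; issue MUL r3<-Mul1  regs: r0:7,r1:7,r2:Add1,r3:Mul1,r4:-4
  c5: CDB Add1=13; issue SUB r0<-Add1  regs: r0:Add1,r1:7,r2:13,r3:Mul1,r4:-4
  c6: issue MUL r0<-Mul2  regs: r0:Mul2,r1:7,r2:13,r3:Mul1,r4:-4
  c7: issue SUB r4<-Add2  regs: r0:Mul2,r1:7,r2:13,r3:Mul1,r4:Add2
  c8: -  regs: r0:Mul2,r1:7,r2:13,r3:Mul1,r4:Add2
  c9: CDB Mul1=21  regs: r0:Mul2,r1:7,r2:13,r3:21,r4:Add2
  c10: -  regs: r0:Mul2,r1:7,r2:13,r3:21,r4:Add2
  c11: CDB Add1=25  regs: r0:Mul2,r1:7,r2:13,r3:21,r4:Add2
  c12: CDB Mul2=-28  regs: r0:-28,r1:7,r2:13,r3:21,r4:Add2
  c13: -  regs: r0:-28,r1:7,r2:13,r3:21,r4:Add2
  c14: CDB Add2=-24  regs: r0:-28,r1:7,r2:13,r3:21,r4:-24

STATUS = VALUE -24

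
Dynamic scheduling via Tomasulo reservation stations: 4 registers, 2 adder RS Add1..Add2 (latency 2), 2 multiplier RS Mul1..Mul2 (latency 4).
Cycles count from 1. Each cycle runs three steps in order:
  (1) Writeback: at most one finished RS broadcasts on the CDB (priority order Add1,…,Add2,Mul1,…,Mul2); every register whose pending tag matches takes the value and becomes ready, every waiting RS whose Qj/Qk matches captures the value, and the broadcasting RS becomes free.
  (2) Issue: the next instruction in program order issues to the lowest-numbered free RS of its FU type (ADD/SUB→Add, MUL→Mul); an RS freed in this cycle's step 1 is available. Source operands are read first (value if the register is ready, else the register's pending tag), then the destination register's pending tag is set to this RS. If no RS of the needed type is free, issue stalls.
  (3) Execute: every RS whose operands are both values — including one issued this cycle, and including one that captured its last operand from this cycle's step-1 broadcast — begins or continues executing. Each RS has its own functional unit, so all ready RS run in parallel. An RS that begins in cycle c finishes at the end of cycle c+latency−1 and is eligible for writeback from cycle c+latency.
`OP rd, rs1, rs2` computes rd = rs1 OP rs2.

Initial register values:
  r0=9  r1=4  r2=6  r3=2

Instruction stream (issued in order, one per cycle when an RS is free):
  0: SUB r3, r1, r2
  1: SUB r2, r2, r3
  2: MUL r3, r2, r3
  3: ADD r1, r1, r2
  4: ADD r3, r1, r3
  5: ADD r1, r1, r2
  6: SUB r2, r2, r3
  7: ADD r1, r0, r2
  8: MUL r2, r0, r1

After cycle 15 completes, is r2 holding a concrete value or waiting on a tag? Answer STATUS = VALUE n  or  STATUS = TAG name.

  c1: issue SUB r3<-Add1  regs: r0:9,r1:4,r2:6,r3:Add1
  c2: issue SUB r2<-Add2  regs: r0:9,r1:4,r2:Add2,r3:Add1
  c3: CDB Add1=-2; issue MUL r3<-Mul1  regs: r0:9,r1:4,r2:Add2,r3:Mul1
  c4: issue ADD r1<-Add1  regs: r0:9,r1:Add1,r2:Add2,r3:Mul1
  c5: CDB Add2=8; issue ADD r3<-Add2  regs: r0:9,r1:Add1,r2:8,r3:Add2
  c6: stall  regs: r0:9,r1:Add1,r2:8,r3:Add2
  c7: CDB Add1=12; issue ADD r1<-Add1  regs: r0:9,r1:Add1,r2:8,r3:Add2
  c8: stall  regs: r0:9,r1:Add1,r2:8,r3:Add2
  c9: CDB Add1=20; issue SUB r2<-Add1  regs: r0:9,r1:20,r2:Add1,r3:Add2
  c10: CDB Mul1=-16; stall  regs: r0:9,r1:20,r2:Add1,r3:Add2
  c11: stall  regs: r0:9,r1:20,r2:Add1,r3:Add2
  c12: CDB Add2=-4; issue ADD r1<-Add2  regs: r0:9,r1:Add2,r2:Add1,r3:-4
  c13: issue MUL r2<-Mul1  regs: r0:9,r1:Add2,r2:Mul1,r3:-4
  c14: CDB Add1=12  regs: r0:9,r1:Add2,r2:Mul1,r3:-4
  c15: -  regs: r0:9,r1:Add2,r2:Mul1,r3:-4

STATUS = TAG Mul1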